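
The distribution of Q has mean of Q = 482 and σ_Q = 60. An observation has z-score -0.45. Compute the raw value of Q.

Q = 455

Q = mean of Q + z·σ_Q = 482 + (-0.45)·60 = 455.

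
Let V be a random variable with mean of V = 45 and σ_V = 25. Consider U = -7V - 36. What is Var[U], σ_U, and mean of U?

Var[U] = 30625, σ_U = 175, mean of U = -351

U = -7V - 36 is linear with a = -7, b = -36.
Var[V] = 25² = 625.
Var[U] = a²·Var[V] = (-7)²·625 = 30625 (the additive constant -36 does not affect variance).
σ_U = |a|·σ_V = |-7|·25 = 175.
mean of U = a·mean of V + b = (-7)·45 + (-36) = -351.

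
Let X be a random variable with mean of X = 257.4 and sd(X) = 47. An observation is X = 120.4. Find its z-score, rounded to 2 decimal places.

z = (X − mean of X) / sd(X) = (120.4 − 257.4) / 47 ≈ -2.91.

z = -2.91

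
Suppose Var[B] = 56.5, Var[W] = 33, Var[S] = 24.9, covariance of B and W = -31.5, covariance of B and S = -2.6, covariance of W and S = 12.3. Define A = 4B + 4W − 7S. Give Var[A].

Var[A] = a²·Var[B] + b²·Var[W] + c²·Var[S] + 2ab·covariance of B and W + 2ac·covariance of B and S + 2bc·covariance of W and S, with a = 4, b = 4, c = -7.
= 904 + 528 + 1220.1 + (-1008) + 145.6 + (-688.8)
= 1100.9.

Var[A] = 1100.9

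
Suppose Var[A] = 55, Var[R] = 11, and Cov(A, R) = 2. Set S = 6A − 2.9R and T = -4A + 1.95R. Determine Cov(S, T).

By bilinearity, Cov(S, T) = ac·Var[A] + bd·Var[R] + (ad+bc)·Cov(A, R), with a=6, b=-2.9, c=-4, d=1.95.
ac·Var[A] = 6·(-4)·55 = -1320
bd·Var[R] = (-2.9)·1.95·11 = -62.205
(ad+bc)·Cov(A, R) = (23.3)·2 = 46.6
Cov(S, T) = -1320 + (-62.205) + 46.6 = -1335.605.

Cov(S, T) = -1335.605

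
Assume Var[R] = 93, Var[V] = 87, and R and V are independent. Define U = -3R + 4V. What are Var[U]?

Var[U] = a²·Var[R] + b²·Var[V] + 2ab·Cov[R, V] with a = -3, b = 4.
Independence gives Cov[R, V] = 0.
= (-3)²·93 + 4²·87 + 2·(-3)·4·0
= 837 + 1392 + 0 = 2229.

Var[U] = 2229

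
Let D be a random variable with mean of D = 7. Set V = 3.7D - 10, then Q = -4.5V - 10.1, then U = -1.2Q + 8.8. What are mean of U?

mean of V = 3.7·7 + (-10) = 15.9.
mean of Q = (-4.5)·15.9 + (-10.1) = -81.65.
mean of U = (-1.2)·(-81.65) + 8.8 = 106.78.

mean of U = 106.78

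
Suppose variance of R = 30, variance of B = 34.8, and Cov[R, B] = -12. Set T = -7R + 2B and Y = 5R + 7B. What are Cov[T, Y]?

By bilinearity, Cov[T, Y] = ac·variance of R + bd·variance of B + (ad+bc)·Cov[R, B], with a=-7, b=2, c=5, d=7.
ac·variance of R = (-7)·5·30 = -1050
bd·variance of B = 2·7·34.8 = 487.2
(ad+bc)·Cov[R, B] = (-39)·(-12) = 468
Cov[T, Y] = -1050 + 487.2 + 468 = -94.8.

Cov[T, Y] = -94.8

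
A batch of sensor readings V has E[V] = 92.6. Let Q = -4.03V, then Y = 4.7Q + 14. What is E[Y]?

E[Y] = -1739.9366

E[Q] = (-4.03)·92.6 = -373.178.
E[Y] = 4.7·(-373.178) + 14 = -1739.9366.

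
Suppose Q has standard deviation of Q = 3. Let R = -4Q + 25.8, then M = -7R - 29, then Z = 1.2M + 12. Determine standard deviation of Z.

standard deviation of Z = 100.8

standard deviation of R = |-4|·3 = 12.
standard deviation of M = |-7|·12 = 84.
standard deviation of Z = |1.2|·84 = 100.8.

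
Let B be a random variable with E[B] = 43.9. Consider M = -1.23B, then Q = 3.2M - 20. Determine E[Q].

E[M] = (-1.23)·43.9 = -53.997.
E[Q] = 3.2·(-53.997) + (-20) = -192.7904.

E[Q] = -192.7904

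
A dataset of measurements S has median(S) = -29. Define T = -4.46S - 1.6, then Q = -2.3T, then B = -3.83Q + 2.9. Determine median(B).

median(B) = 1128.16166

median(T) = (-4.46)·(-29) + (-1.6) = 127.74.
median(Q) = (-2.3)·127.74 = -293.802.
median(B) = (-3.83)·(-293.802) + 2.9 = 1128.16166.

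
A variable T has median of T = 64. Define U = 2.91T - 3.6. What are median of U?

median of U = 182.64

A linear map preserves order up to sign, so median of U = a·median of T + b = 2.91·64 + (-3.6) = 182.64.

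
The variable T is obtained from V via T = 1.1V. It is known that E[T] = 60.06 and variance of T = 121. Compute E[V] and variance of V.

From T = 1.1V: E[T] = a·E[V] + b, so E[V] = (E[T] − b)/a = (60.06 − 0)/1.1 = 54.6.
variance of T = a²·variance of V, so variance of V = 121/1.1² = 100.

E[V] = 54.6, variance of V = 100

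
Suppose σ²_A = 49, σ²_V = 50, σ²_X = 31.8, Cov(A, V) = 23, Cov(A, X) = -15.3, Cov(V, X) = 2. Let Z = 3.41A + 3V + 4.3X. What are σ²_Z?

σ²_Z = a²·σ²_A + b²·σ²_V + c²·σ²_X + 2ab·Cov(A, V) + 2ac·Cov(A, X) + 2bc·Cov(V, X), with a = 3.41, b = 3, c = 4.3.
= 569.7769 + 450 + 587.982 + 470.58 + (-448.6878) + 51.6
= 1681.2511.

σ²_Z = 1681.2511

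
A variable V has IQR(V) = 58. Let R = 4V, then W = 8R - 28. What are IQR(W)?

IQR(W) = 1856

IQR(R) = |4|·58 = 232.
IQR(W) = |8|·232 = 1856.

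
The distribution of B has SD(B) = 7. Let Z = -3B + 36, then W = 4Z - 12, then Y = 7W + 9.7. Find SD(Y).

SD(Y) = 588

SD(Z) = |-3|·7 = 21.
SD(W) = |4|·21 = 84.
SD(Y) = |7|·84 = 588.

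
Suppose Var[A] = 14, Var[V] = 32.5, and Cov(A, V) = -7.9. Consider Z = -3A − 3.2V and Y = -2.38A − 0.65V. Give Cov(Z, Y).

Cov(Z, Y) = 91.9886

By bilinearity, Cov(Z, Y) = ac·Var[A] + bd·Var[V] + (ad+bc)·Cov(A, V), with a=-3, b=-3.2, c=-2.38, d=-0.65.
ac·Var[A] = (-3)·(-2.38)·14 = 99.96
bd·Var[V] = (-3.2)·(-0.65)·32.5 = 67.6
(ad+bc)·Cov(A, V) = (9.566)·(-7.9) = -75.5714
Cov(Z, Y) = 99.96 + 67.6 + (-75.5714) = 91.9886.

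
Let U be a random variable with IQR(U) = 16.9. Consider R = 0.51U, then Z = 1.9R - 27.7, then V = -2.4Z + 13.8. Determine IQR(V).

IQR(R) = |0.51|·16.9 = 8.619.
IQR(Z) = |1.9|·8.619 = 16.3761.
IQR(V) = |-2.4|·16.3761 = 39.30264.

IQR(V) = 39.30264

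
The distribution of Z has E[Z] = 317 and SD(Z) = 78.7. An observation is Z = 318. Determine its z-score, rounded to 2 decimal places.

z = 0.01

z = (Z − E[Z]) / SD(Z) = (318 − 317) / 78.7 ≈ 0.01.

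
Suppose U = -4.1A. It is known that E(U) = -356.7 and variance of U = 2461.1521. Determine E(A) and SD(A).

E(A) = 87, SD(A) = 12.1

From U = -4.1A: E(U) = a·E(A) + b, so E(A) = (E(U) − b)/a = (-356.7 − 0)/(-4.1) = 87.
SD(U) = √2461.1521 = 49.61.
SD(U) = |a|·SD(A), so SD(A) = 49.61/|-4.1| = 12.1.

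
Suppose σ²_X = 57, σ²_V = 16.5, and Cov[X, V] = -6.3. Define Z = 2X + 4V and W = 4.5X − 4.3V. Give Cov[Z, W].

By bilinearity, Cov[Z, W] = ac·σ²_X + bd·σ²_V + (ad+bc)·Cov[X, V], with a=2, b=4, c=4.5, d=-4.3.
ac·σ²_X = 2·4.5·57 = 513
bd·σ²_V = 4·(-4.3)·16.5 = -283.8
(ad+bc)·Cov[X, V] = (9.4)·(-6.3) = -59.22
Cov[Z, W] = 513 + (-283.8) + (-59.22) = 169.98.

Cov[Z, W] = 169.98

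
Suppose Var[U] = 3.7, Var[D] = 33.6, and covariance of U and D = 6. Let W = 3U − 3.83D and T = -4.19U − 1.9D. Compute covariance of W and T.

By bilinearity, covariance of W and T = ac·Var[U] + bd·Var[D] + (ad+bc)·covariance of U and D, with a=3, b=-3.83, c=-4.19, d=-1.9.
ac·Var[U] = 3·(-4.19)·3.7 = -46.509
bd·Var[D] = (-3.83)·(-1.9)·33.6 = 244.5072
(ad+bc)·covariance of U and D = (10.3477)·6 = 62.0862
covariance of W and T = -46.509 + 244.5072 + 62.0862 = 260.0844.

covariance of W and T = 260.0844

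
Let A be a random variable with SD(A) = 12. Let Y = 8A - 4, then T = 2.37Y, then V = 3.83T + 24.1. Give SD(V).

SD(Y) = |8|·12 = 96.
SD(T) = |2.37|·96 = 227.52.
SD(V) = |3.83|·227.52 = 871.4016.

SD(V) = 871.4016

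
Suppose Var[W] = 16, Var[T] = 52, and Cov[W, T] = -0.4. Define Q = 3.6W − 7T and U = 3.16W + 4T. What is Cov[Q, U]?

By bilinearity, Cov[Q, U] = ac·Var[W] + bd·Var[T] + (ad+bc)·Cov[W, T], with a=3.6, b=-7, c=3.16, d=4.
ac·Var[W] = 3.6·3.16·16 = 182.016
bd·Var[T] = (-7)·4·52 = -1456
(ad+bc)·Cov[W, T] = (-7.72)·(-0.4) = 3.088
Cov[Q, U] = 182.016 + (-1456) + 3.088 = -1270.896.

Cov[Q, U] = -1270.896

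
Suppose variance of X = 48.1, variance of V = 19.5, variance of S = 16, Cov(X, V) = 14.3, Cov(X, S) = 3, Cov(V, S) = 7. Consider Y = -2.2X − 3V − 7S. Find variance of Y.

variance of Y = 1767.464

variance of Y = a²·variance of X + b²·variance of V + c²·variance of S + 2ab·Cov(X, V) + 2ac·Cov(X, S) + 2bc·Cov(V, S), with a = -2.2, b = -3, c = -7.
= 232.804 + 175.5 + 784 + 188.76 + 92.4 + 294
= 1767.464.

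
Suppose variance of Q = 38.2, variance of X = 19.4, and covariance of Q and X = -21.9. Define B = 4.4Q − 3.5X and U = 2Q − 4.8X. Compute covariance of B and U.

By bilinearity, covariance of B and U = ac·variance of Q + bd·variance of X + (ad+bc)·covariance of Q and X, with a=4.4, b=-3.5, c=2, d=-4.8.
ac·variance of Q = 4.4·2·38.2 = 336.16
bd·variance of X = (-3.5)·(-4.8)·19.4 = 325.92
(ad+bc)·covariance of Q and X = (-28.12)·(-21.9) = 615.828
covariance of B and U = 336.16 + 325.92 + 615.828 = 1277.908.

covariance of B and U = 1277.908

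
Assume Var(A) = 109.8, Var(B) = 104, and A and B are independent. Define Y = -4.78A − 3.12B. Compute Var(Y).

Var(Y) = 3521.13192

Var(Y) = a²·Var(A) + b²·Var(B) + 2ab·Cov[A, B] with a = -4.78, b = -3.12.
Independence gives Cov[A, B] = 0.
= (-4.78)²·109.8 + (-3.12)²·104 + 2·(-4.78)·(-3.12)·0
= 2508.75432 + 1012.3776 + 0 = 3521.13192.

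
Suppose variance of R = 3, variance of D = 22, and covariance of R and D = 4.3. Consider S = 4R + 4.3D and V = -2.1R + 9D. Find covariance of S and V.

covariance of S and V = 942.171

By bilinearity, covariance of S and V = ac·variance of R + bd·variance of D + (ad+bc)·covariance of R and D, with a=4, b=4.3, c=-2.1, d=9.
ac·variance of R = 4·(-2.1)·3 = -25.2
bd·variance of D = 4.3·9·22 = 851.4
(ad+bc)·covariance of R and D = (26.97)·4.3 = 115.971
covariance of S and V = -25.2 + 851.4 + 115.971 = 942.171.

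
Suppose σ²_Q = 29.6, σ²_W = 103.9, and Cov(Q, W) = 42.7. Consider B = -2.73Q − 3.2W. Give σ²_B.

σ²_B = a²·σ²_Q + b²·σ²_W + 2ab·Cov(Q, W) with a = -2.73, b = -3.2.
= (-2.73)²·29.6 + (-3.2)²·103.9 + 2·(-2.73)·(-3.2)·42.7
= 220.60584 + 1063.936 + 746.0544 = 2030.59624.

σ²_B = 2030.59624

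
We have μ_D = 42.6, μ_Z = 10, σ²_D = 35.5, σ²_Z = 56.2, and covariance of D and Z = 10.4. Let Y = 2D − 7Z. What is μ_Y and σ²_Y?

μ_Y = 15.2, σ²_Y = 2604.6

μ_Y = 2·μ_D + (-7)·μ_Z = 2·42.6 + (-7)·10 = 15.2.
σ²_Y = a²·σ²_D + b²·σ²_Z + 2ab·covariance of D and Z with a = 2, b = -7.
= 2²·35.5 + (-7)²·56.2 + 2·2·(-7)·10.4
= 142 + 2753.8 + (-291.2) = 2604.6.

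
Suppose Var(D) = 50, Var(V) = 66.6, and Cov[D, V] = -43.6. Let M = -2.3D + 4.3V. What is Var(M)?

Var(M) = a²·Var(D) + b²·Var(V) + 2ab·Cov[D, V] with a = -2.3, b = 4.3.
= (-2.3)²·50 + 4.3²·66.6 + 2·(-2.3)·4.3·(-43.6)
= 264.5 + 1231.434 + 862.408 = 2358.342.

Var(M) = 2358.342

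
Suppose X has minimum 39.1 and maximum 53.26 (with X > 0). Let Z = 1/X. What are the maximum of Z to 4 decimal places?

1/X is decreasing on this domain, so max(Z) comes from min(X) = 39.1: max(Z) = 1/(39.1) ≈ 0.0256.

max(Z) = 0.0256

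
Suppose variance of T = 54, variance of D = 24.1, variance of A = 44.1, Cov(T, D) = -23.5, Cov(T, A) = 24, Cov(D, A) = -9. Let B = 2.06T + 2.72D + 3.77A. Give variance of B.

variance of B = a²·variance of T + b²·variance of D + c²·variance of A + 2ab·Cov(T, D) + 2ac·Cov(T, A) + 2bc·Cov(D, A), with a = 2.06, b = 2.72, c = 3.77.
= 229.1544 + 178.30144 + 626.78889 + (-263.3504) + 372.7776 + (-184.5792)
= 959.09273.

variance of B = 959.09273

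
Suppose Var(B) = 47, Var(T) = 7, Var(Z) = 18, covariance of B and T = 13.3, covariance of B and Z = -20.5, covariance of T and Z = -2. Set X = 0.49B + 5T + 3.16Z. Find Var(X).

Var(X) = a²·Var(B) + b²·Var(T) + c²·Var(Z) + 2ab·covariance of B and T + 2ac·covariance of B and Z + 2bc·covariance of T and Z, with a = 0.49, b = 5, c = 3.16.
= 11.2847 + 175 + 179.7408 + 65.17 + (-63.4844) + (-63.2)
= 304.5111.

Var(X) = 304.5111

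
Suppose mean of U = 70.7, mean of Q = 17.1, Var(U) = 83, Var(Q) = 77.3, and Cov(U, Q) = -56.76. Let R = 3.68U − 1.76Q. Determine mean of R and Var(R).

mean of R = 3.68·mean of U + (-1.76)·mean of Q = 3.68·70.7 + (-1.76)·17.1 = 230.08.
Var(R) = a²·Var(U) + b²·Var(Q) + 2ab·Cov(U, Q) with a = 3.68, b = -1.76.
= 3.68²·83 + (-1.76)²·77.3 + 2·3.68·(-1.76)·(-56.76)
= 1124.0192 + 239.44448 + 735.246336 = 2098.710016.

mean of R = 230.08, Var(R) = 2098.710016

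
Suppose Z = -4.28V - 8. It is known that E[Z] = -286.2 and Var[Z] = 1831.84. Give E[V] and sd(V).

From Z = -4.28V - 8: E[Z] = a·E[V] + b, so E[V] = (E[Z] − b)/a = (-286.2 − (-8))/(-4.28) = 65.
sd(Z) = √1831.84 = 42.8.
sd(Z) = |a|·sd(V), so sd(V) = 42.8/|-4.28| = 10.

E[V] = 65, sd(V) = 10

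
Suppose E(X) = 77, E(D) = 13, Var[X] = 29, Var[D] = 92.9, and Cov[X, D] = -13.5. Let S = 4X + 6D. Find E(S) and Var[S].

E(S) = 386, Var[S] = 3160.4

E(S) = 4·E(X) + 6·E(D) = 4·77 + 6·13 = 386.
Var[S] = a²·Var[X] + b²·Var[D] + 2ab·Cov[X, D] with a = 4, b = 6.
= 4²·29 + 6²·92.9 + 2·4·6·(-13.5)
= 464 + 3344.4 + (-648) = 3160.4.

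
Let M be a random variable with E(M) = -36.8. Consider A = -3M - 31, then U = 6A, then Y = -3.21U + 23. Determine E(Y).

E(A) = (-3)·(-36.8) + (-31) = 79.4.
E(U) = 6·79.4 = 476.4.
E(Y) = (-3.21)·476.4 + 23 = -1506.244.

E(Y) = -1506.244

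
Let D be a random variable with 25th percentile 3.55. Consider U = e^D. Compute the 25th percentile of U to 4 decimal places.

e^D is increasing, so P_{25}(U) = g(P_{25}(D)) ≈ 34.8133.

25th percentile of U = 34.8133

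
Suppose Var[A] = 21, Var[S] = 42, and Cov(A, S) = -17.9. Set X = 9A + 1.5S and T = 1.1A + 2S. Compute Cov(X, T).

Cov(X, T) = -17.835

By bilinearity, Cov(X, T) = ac·Var[A] + bd·Var[S] + (ad+bc)·Cov(A, S), with a=9, b=1.5, c=1.1, d=2.
ac·Var[A] = 9·1.1·21 = 207.9
bd·Var[S] = 1.5·2·42 = 126
(ad+bc)·Cov(A, S) = (19.65)·(-17.9) = -351.735
Cov(X, T) = 207.9 + 126 + (-351.735) = -17.835.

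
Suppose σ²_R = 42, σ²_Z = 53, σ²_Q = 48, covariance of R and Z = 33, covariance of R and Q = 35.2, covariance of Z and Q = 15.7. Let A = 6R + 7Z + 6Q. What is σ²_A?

σ²_A = 12462.2

σ²_A = a²·σ²_R + b²·σ²_Z + c²·σ²_Q + 2ab·covariance of R and Z + 2ac·covariance of R and Q + 2bc·covariance of Z and Q, with a = 6, b = 7, c = 6.
= 1512 + 2597 + 1728 + 2772 + 2534.4 + 1318.8
= 12462.2.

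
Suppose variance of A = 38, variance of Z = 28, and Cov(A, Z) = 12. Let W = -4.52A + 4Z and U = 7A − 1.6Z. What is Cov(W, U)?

Cov(W, U) = -958.736

By bilinearity, Cov(W, U) = ac·variance of A + bd·variance of Z + (ad+bc)·Cov(A, Z), with a=-4.52, b=4, c=7, d=-1.6.
ac·variance of A = (-4.52)·7·38 = -1202.32
bd·variance of Z = 4·(-1.6)·28 = -179.2
(ad+bc)·Cov(A, Z) = (35.232)·12 = 422.784
Cov(W, U) = -1202.32 + (-179.2) + 422.784 = -958.736.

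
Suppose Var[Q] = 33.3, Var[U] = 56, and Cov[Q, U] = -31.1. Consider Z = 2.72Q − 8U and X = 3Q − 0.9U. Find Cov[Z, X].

By bilinearity, Cov[Z, X] = ac·Var[Q] + bd·Var[U] + (ad+bc)·Cov[Q, U], with a=2.72, b=-8, c=3, d=-0.9.
ac·Var[Q] = 2.72·3·33.3 = 271.728
bd·Var[U] = (-8)·(-0.9)·56 = 403.2
(ad+bc)·Cov[Q, U] = (-26.448)·(-31.1) = 822.5328
Cov[Z, X] = 271.728 + 403.2 + 822.5328 = 1497.4608.

Cov[Z, X] = 1497.4608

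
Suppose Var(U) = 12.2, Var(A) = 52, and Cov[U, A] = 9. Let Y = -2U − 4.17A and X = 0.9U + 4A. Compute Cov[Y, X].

Cov[Y, X] = -995.097

By bilinearity, Cov[Y, X] = ac·Var(U) + bd·Var(A) + (ad+bc)·Cov[U, A], with a=-2, b=-4.17, c=0.9, d=4.
ac·Var(U) = (-2)·0.9·12.2 = -21.96
bd·Var(A) = (-4.17)·4·52 = -867.36
(ad+bc)·Cov[U, A] = (-11.753)·9 = -105.777
Cov[Y, X] = -21.96 + (-867.36) + (-105.777) = -995.097.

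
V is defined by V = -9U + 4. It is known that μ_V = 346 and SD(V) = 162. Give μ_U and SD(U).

From V = -9U + 4: μ_V = a·μ_U + b, so μ_U = (μ_V − b)/a = (346 − 4)/(-9) = -38.
SD(V) = |a|·SD(U), so SD(U) = 162/|-9| = 18.

μ_U = -38, SD(U) = 18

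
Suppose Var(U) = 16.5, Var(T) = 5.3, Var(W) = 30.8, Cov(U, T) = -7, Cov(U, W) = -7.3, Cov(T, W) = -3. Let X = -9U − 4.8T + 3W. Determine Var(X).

Var(X) = 1611.612

Var(X) = a²·Var(U) + b²·Var(T) + c²·Var(W) + 2ab·Cov(U, T) + 2ac·Cov(U, W) + 2bc·Cov(T, W), with a = -9, b = -4.8, c = 3.
= 1336.5 + 122.112 + 277.2 + (-604.8) + 394.2 + 86.4
= 1611.612.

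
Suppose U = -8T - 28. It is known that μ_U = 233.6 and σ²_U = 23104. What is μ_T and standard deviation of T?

μ_T = -32.7, standard deviation of T = 19

From U = -8T - 28: μ_U = a·μ_T + b, so μ_T = (μ_U − b)/a = (233.6 − (-28))/(-8) = -32.7.
standard deviation of U = √23104 = 152.
standard deviation of U = |a|·standard deviation of T, so standard deviation of T = 152/|-8| = 19.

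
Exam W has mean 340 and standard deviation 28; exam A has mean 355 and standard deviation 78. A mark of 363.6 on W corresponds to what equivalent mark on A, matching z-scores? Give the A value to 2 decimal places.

z = (363.6 − 340)/28 ≈ 0.8429.
A = 355 + z·78 = 355 + (363.6 − 340)·78/28 ≈ 420.74.

A = 420.74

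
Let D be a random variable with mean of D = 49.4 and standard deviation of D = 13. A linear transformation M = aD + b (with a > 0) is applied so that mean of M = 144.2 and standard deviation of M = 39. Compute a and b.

a = 3, b = -4

standard deviation of M = a·standard deviation of D (a > 0), so a = 39/13 = 3.
mean of M = a·mean of D + b, so b = 144.2 − 3·49.4 = -4.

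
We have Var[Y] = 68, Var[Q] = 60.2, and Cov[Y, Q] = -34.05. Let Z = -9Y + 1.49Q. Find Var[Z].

Var[Z] = a²·Var[Y] + b²·Var[Q] + 2ab·Cov[Y, Q] with a = -9, b = 1.49.
= (-9)²·68 + 1.49²·60.2 + 2·(-9)·1.49·(-34.05)
= 5508 + 133.65002 + 913.221 = 6554.87102.

Var[Z] = 6554.87102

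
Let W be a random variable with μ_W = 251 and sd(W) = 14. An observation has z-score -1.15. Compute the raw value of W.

W = 234.9

W = μ_W + z·sd(W) = 251 + (-1.15)·14 = 234.9.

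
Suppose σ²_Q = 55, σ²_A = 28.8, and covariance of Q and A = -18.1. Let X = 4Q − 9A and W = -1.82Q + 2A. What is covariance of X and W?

By bilinearity, covariance of X and W = ac·σ²_Q + bd·σ²_A + (ad+bc)·covariance of Q and A, with a=4, b=-9, c=-1.82, d=2.
ac·σ²_Q = 4·(-1.82)·55 = -400.4
bd·σ²_A = (-9)·2·28.8 = -518.4
(ad+bc)·covariance of Q and A = (24.38)·(-18.1) = -441.278
covariance of X and W = -400.4 + (-518.4) + (-441.278) = -1360.078.

covariance of X and W = -1360.078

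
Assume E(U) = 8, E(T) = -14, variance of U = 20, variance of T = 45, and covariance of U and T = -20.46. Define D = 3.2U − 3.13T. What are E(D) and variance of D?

E(D) = 69.42, variance of D = 1055.51522

E(D) = 3.2·E(U) + (-3.13)·E(T) = 3.2·8 + (-3.13)·(-14) = 69.42.
variance of D = a²·variance of U + b²·variance of T + 2ab·covariance of U and T with a = 3.2, b = -3.13.
= 3.2²·20 + (-3.13)²·45 + 2·3.2·(-3.13)·(-20.46)
= 204.8 + 440.8605 + 409.85472 = 1055.51522.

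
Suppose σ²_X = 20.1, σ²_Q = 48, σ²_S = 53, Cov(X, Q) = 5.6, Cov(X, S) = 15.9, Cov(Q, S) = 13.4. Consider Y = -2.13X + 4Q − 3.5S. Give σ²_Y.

σ²_Y = 1274.88669

σ²_Y = a²·σ²_X + b²·σ²_Q + c²·σ²_S + 2ab·Cov(X, Q) + 2ac·Cov(X, S) + 2bc·Cov(Q, S), with a = -2.13, b = 4, c = -3.5.
= 91.19169 + 768 + 649.25 + (-95.424) + 237.069 + (-375.2)
= 1274.88669.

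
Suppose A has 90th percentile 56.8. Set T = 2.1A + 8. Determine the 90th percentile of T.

Since a = 2.1 > 0 the transformation is increasing, so the 90th percentile of T = a·(P_{90} of A) + b = 2.1·56.8 + 8 = 127.28.

90th percentile of T = 127.28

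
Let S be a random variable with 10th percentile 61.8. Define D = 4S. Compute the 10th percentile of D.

10th percentile of D = 247.2

Since a = 4 > 0 the transformation is increasing, so the 10th percentile of D = a·(P_{10} of S) + b = 4·61.8 = 247.2.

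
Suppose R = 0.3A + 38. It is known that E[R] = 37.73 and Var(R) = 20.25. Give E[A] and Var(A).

E[A] = -0.9, Var(A) = 225

From R = 0.3A + 38: E[R] = a·E[A] + b, so E[A] = (E[R] − b)/a = (37.73 − 38)/0.3 = -0.9.
Var(R) = a²·Var(A), so Var(A) = 20.25/0.3² = 225.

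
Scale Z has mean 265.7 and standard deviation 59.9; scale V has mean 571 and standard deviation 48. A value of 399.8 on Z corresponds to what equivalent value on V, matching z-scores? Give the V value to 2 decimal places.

z = (399.8 − 265.7)/59.9 ≈ 2.2387.
V = 571 + z·48 = 571 + (399.8 − 265.7)·48/59.9 ≈ 678.46.

V = 678.46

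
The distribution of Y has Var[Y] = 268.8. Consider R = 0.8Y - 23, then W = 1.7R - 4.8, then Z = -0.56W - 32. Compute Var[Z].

Var[Z] = 155.913289728

Var[R] = 0.8²·268.8 = 172.032.
Var[W] = 1.7²·172.032 = 497.17248.
Var[Z] = (-0.56)²·497.17248 = 155.913289728.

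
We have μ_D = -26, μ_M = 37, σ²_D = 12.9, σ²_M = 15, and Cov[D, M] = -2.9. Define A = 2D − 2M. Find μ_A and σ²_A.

μ_A = 2·μ_D + (-2)·μ_M = 2·(-26) + (-2)·37 = -126.
σ²_A = a²·σ²_D + b²·σ²_M + 2ab·Cov[D, M] with a = 2, b = -2.
= 2²·12.9 + (-2)²·15 + 2·2·(-2)·(-2.9)
= 51.6 + 60 + 23.2 = 134.8.

μ_A = -126, σ²_A = 134.8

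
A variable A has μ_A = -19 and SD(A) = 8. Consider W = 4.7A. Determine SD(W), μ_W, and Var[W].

W = 4.7A is linear with a = 4.7, b = 0.
SD(W) = |a|·SD(A) = |4.7|·8 = 37.6.
μ_W = a·μ_A + b = 4.7·(-19) = -89.3.
Var[A] = 8² = 64.
Var[W] = a²·Var[A] = 4.7²·64 = 1413.76.

SD(W) = 37.6, μ_W = -89.3, Var[W] = 1413.76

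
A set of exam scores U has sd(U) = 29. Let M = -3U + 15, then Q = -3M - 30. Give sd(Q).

sd(M) = |-3|·29 = 87.
sd(Q) = |-3|·87 = 261.

sd(Q) = 261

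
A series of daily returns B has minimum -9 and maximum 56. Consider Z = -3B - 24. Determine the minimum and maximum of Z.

a = -3 < 0, so order reverses: min(Z) = a·max(B)+b = (-3)·56 + (-24) = -192; max(Z) = a·min(B)+b = (-3)·(-9) + (-24) = 3.

min(Z) = -192, max(Z) = 3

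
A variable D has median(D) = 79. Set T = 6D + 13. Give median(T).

median(T) = 487

A linear map preserves order up to sign, so median(T) = a·median(D) + b = 6·79 + 13 = 487.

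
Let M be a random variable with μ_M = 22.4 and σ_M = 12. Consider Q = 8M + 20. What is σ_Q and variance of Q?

Q = 8M + 20 is linear with a = 8, b = 20.
σ_Q = |a|·σ_M = |8|·12 = 96.
variance of M = 12² = 144.
variance of Q = a²·variance of M = 8²·144 = 9216 (the additive constant 20 does not affect variance).

σ_Q = 96, variance of Q = 9216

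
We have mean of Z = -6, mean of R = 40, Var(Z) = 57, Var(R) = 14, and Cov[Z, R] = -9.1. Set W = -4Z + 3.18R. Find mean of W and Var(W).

mean of W = (-4)·mean of Z + 3.18·mean of R = (-4)·(-6) + 3.18·40 = 151.2.
Var(W) = a²·Var(Z) + b²·Var(R) + 2ab·Cov[Z, R] with a = -4, b = 3.18.
= (-4)²·57 + 3.18²·14 + 2·(-4)·3.18·(-9.1)
= 912 + 141.5736 + 231.504 = 1285.0776.

mean of W = 151.2, Var(W) = 1285.0776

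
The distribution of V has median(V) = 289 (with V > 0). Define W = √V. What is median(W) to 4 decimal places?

median(W) = 17

√V is monotone on this domain, so median(W) = √(289) = 17.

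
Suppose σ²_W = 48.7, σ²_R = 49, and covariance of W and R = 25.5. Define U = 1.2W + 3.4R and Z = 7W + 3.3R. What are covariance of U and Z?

By bilinearity, covariance of U and Z = ac·σ²_W + bd·σ²_R + (ad+bc)·covariance of W and R, with a=1.2, b=3.4, c=7, d=3.3.
ac·σ²_W = 1.2·7·48.7 = 409.08
bd·σ²_R = 3.4·3.3·49 = 549.78
(ad+bc)·covariance of W and R = (27.76)·25.5 = 707.88
covariance of U and Z = 409.08 + 549.78 + 707.88 = 1666.74.

covariance of U and Z = 1666.74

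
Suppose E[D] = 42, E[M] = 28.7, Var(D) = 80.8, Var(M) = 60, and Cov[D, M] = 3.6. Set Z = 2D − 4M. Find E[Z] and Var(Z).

E[Z] = -30.8, Var(Z) = 1225.6

E[Z] = 2·E[D] + (-4)·E[M] = 2·42 + (-4)·28.7 = -30.8.
Var(Z) = a²·Var(D) + b²·Var(M) + 2ab·Cov[D, M] with a = 2, b = -4.
= 2²·80.8 + (-4)²·60 + 2·2·(-4)·3.6
= 323.2 + 960 + (-57.6) = 1225.6.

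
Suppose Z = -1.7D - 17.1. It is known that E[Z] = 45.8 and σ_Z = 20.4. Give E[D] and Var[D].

From Z = -1.7D - 17.1: E[Z] = a·E[D] + b, so E[D] = (E[Z] − b)/a = (45.8 − (-17.1))/(-1.7) = -37.
Var[Z] = 20.4² = 416.16.
Var[Z] = a²·Var[D], so Var[D] = 416.16/(-1.7)² = 144.

E[D] = -37, Var[D] = 144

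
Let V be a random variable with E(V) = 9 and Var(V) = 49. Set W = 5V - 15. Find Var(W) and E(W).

W = 5V - 15 is linear with a = 5, b = -15.
Var(W) = a²·Var(V) = 5²·49 = 1225 (the additive constant -15 does not affect variance).
E(W) = a·E(V) + b = 5·9 + (-15) = 30.

Var(W) = 1225, E(W) = 30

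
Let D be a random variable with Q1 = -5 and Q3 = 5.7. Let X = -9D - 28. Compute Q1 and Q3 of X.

Q1(X) = -79.3, Q3(X) = 17

a = -9 < 0 reverses order: Q1(X) comes from Q3(D), Q3(X) from Q1(D).
Q1(X) = (-9)·5.7 + (-28) = -79.3; Q3(X) = (-9)·(-5) + (-28) = 17.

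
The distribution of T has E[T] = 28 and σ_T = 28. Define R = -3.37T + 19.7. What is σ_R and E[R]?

σ_R = 94.36, E[R] = -74.66

R = -3.37T + 19.7 is linear with a = -3.37, b = 19.7.
σ_R = |a|·σ_T = |-3.37|·28 = 94.36.
E[R] = a·E[T] + b = (-3.37)·28 + 19.7 = -74.66.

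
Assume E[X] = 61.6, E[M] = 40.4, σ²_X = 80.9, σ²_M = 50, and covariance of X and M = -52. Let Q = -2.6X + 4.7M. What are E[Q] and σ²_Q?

E[Q] = 29.72, σ²_Q = 2922.264

E[Q] = (-2.6)·E[X] + 4.7·E[M] = (-2.6)·61.6 + 4.7·40.4 = 29.72.
σ²_Q = a²·σ²_X + b²·σ²_M + 2ab·covariance of X and M with a = -2.6, b = 4.7.
= (-2.6)²·80.9 + 4.7²·50 + 2·(-2.6)·4.7·(-52)
= 546.884 + 1104.5 + 1270.88 = 2922.264.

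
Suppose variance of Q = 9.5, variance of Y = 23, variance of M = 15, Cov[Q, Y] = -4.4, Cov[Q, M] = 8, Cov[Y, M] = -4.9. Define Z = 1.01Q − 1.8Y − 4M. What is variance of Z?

variance of Z = a²·variance of Q + b²·variance of Y + c²·variance of M + 2ab·Cov[Q, Y] + 2ac·Cov[Q, M] + 2bc·Cov[Y, M], with a = 1.01, b = -1.8, c = -4.
= 9.69095 + 74.52 + 240 + 15.9984 + (-64.64) + (-70.56)
= 205.00935.

variance of Z = 205.00935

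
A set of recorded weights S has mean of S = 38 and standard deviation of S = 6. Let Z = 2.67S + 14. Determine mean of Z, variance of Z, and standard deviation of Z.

mean of Z = 115.46, variance of Z = 256.6404, standard deviation of Z = 16.02

Z = 2.67S + 14 is linear with a = 2.67, b = 14.
mean of Z = a·mean of S + b = 2.67·38 + 14 = 115.46.
variance of S = 6² = 36.
variance of Z = a²·variance of S = 2.67²·36 = 256.6404 (the additive constant 14 does not affect variance).
standard deviation of Z = |a|·standard deviation of S = |2.67|·6 = 16.02.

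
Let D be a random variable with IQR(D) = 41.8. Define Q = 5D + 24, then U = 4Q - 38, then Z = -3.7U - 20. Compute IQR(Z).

IQR(Z) = 3093.2

IQR(Q) = |5|·41.8 = 209.
IQR(U) = |4|·209 = 836.
IQR(Z) = |-3.7|·836 = 3093.2.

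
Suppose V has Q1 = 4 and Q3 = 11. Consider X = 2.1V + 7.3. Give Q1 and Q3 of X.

a = 2.1 > 0: Q1(X) = a·Q1(V)+b = 15.7, Q3(X) = a·Q3(V)+b = 30.4.

Q1(X) = 15.7, Q3(X) = 30.4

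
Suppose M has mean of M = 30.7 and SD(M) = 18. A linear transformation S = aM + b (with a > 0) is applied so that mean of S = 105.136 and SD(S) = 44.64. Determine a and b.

SD(S) = a·SD(M) (a > 0), so a = 44.64/18 = 2.48.
mean of S = a·mean of M + b, so b = 105.136 − 2.48·30.7 = 29.

a = 2.48, b = 29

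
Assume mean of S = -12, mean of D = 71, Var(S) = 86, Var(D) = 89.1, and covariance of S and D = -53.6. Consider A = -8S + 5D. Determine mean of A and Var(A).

mean of A = 451, Var(A) = 12019.5

mean of A = (-8)·mean of S + 5·mean of D = (-8)·(-12) + 5·71 = 451.
Var(A) = a²·Var(S) + b²·Var(D) + 2ab·covariance of S and D with a = -8, b = 5.
= (-8)²·86 + 5²·89.1 + 2·(-8)·5·(-53.6)
= 5504 + 2227.5 + 4288 = 12019.5.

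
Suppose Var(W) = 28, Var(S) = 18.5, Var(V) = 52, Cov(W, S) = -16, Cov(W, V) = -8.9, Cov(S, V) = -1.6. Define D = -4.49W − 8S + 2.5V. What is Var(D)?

Var(D) = 1187.8478

Var(D) = a²·Var(W) + b²·Var(S) + c²·Var(V) + 2ab·Cov(W, S) + 2ac·Cov(W, V) + 2bc·Cov(S, V), with a = -4.49, b = -8, c = 2.5.
= 564.4828 + 1184 + 325 + (-1149.44) + 199.805 + 64
= 1187.8478.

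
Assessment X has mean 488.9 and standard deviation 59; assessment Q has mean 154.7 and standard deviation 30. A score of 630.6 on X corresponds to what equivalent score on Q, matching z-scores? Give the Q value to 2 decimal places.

Q = 226.75

z = (630.6 − 488.9)/59 ≈ 2.4017.
Q = 154.7 + z·30 = 154.7 + (630.6 − 488.9)·30/59 ≈ 226.75.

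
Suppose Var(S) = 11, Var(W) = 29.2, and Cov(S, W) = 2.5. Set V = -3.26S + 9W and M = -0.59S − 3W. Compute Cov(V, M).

By bilinearity, Cov(V, M) = ac·Var(S) + bd·Var(W) + (ad+bc)·Cov(S, W), with a=-3.26, b=9, c=-0.59, d=-3.
ac·Var(S) = (-3.26)·(-0.59)·11 = 21.1574
bd·Var(W) = 9·(-3)·29.2 = -788.4
(ad+bc)·Cov(S, W) = (4.47)·2.5 = 11.175
Cov(V, M) = 21.1574 + (-788.4) + 11.175 = -756.0676.

Cov(V, M) = -756.0676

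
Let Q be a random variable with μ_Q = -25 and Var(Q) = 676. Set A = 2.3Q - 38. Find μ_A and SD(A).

μ_A = -95.5, SD(A) = 59.8

A = 2.3Q - 38 is linear with a = 2.3, b = -38.
μ_A = a·μ_Q + b = 2.3·(-25) + (-38) = -95.5.
SD(Q) = √676 = 26.
SD(A) = |a|·SD(Q) = |2.3|·26 = 59.8.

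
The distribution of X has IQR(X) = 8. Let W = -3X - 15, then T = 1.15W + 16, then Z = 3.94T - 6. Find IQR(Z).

IQR(Z) = 108.744

IQR(W) = |-3|·8 = 24.
IQR(T) = |1.15|·24 = 27.6.
IQR(Z) = |3.94|·27.6 = 108.744.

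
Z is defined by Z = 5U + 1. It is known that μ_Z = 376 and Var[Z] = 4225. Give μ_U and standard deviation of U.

μ_U = 75, standard deviation of U = 13

From Z = 5U + 1: μ_Z = a·μ_U + b, so μ_U = (μ_Z − b)/a = (376 − 1)/5 = 75.
standard deviation of Z = √4225 = 65.
standard deviation of Z = |a|·standard deviation of U, so standard deviation of U = 65/|5| = 13.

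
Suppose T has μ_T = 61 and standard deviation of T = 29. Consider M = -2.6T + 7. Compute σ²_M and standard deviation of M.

M = -2.6T + 7 is linear with a = -2.6, b = 7.
σ²_T = 29² = 841.
σ²_M = a²·σ²_T = (-2.6)²·841 = 5685.16 (the additive constant 7 does not affect variance).
standard deviation of M = |a|·standard deviation of T = |-2.6|·29 = 75.4.

σ²_M = 5685.16, standard deviation of M = 75.4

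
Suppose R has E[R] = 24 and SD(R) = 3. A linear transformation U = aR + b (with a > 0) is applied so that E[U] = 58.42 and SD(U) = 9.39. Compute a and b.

SD(U) = a·SD(R) (a > 0), so a = 9.39/3 = 3.13.
E[U] = a·E[R] + b, so b = 58.42 − 3.13·24 = -16.7.

a = 3.13, b = -16.7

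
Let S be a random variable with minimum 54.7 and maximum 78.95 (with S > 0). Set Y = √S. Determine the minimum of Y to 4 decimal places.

min(Y) = 7.3959

√S is increasing on this domain, so min(Y) comes from min(S) = 54.7: min(Y) = √(54.7) ≈ 7.3959.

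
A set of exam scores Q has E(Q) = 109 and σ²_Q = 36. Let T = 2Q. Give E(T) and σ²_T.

T = 2Q is linear with a = 2, b = 0.
E(T) = a·E(Q) + b = 2·109 = 218.
σ²_T = a²·σ²_Q = 2²·36 = 144.

E(T) = 218, σ²_T = 144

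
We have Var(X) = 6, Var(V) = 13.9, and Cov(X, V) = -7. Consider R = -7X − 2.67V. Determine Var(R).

Var(R) = a²·Var(X) + b²·Var(V) + 2ab·Cov(X, V) with a = -7, b = -2.67.
= (-7)²·6 + (-2.67)²·13.9 + 2·(-7)·(-2.67)·(-7)
= 294 + 99.09171 + (-261.66) = 131.43171.

Var(R) = 131.43171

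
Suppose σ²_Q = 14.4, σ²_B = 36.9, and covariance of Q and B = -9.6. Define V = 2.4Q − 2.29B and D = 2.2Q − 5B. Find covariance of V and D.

covariance of V and D = 662.1018

By bilinearity, covariance of V and D = ac·σ²_Q + bd·σ²_B + (ad+bc)·covariance of Q and B, with a=2.4, b=-2.29, c=2.2, d=-5.
ac·σ²_Q = 2.4·2.2·14.4 = 76.032
bd·σ²_B = (-2.29)·(-5)·36.9 = 422.505
(ad+bc)·covariance of Q and B = (-17.038)·(-9.6) = 163.5648
covariance of V and D = 76.032 + 422.505 + 163.5648 = 662.1018.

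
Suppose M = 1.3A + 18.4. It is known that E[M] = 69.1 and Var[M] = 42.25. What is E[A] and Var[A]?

From M = 1.3A + 18.4: E[M] = a·E[A] + b, so E[A] = (E[M] − b)/a = (69.1 − 18.4)/1.3 = 39.
Var[M] = a²·Var[A], so Var[A] = 42.25/1.3² = 25.

E[A] = 39, Var[A] = 25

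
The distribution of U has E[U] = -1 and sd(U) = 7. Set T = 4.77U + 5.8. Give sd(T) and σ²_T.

T = 4.77U + 5.8 is linear with a = 4.77, b = 5.8.
sd(T) = |a|·sd(U) = |4.77|·7 = 33.39.
σ²_U = 7² = 49.
σ²_T = a²·σ²_U = 4.77²·49 = 1114.8921 (the additive constant 5.8 does not affect variance).

sd(T) = 33.39, σ²_T = 1114.8921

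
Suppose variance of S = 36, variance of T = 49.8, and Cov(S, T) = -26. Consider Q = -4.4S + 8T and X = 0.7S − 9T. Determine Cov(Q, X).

By bilinearity, Cov(Q, X) = ac·variance of S + bd·variance of T + (ad+bc)·Cov(S, T), with a=-4.4, b=8, c=0.7, d=-9.
ac·variance of S = (-4.4)·0.7·36 = -110.88
bd·variance of T = 8·(-9)·49.8 = -3585.6
(ad+bc)·Cov(S, T) = (45.2)·(-26) = -1175.2
Cov(Q, X) = -110.88 + (-3585.6) + (-1175.2) = -4871.68.

Cov(Q, X) = -4871.68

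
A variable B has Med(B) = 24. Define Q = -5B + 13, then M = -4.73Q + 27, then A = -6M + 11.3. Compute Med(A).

Med(Q) = (-5)·24 + 13 = -107.
Med(M) = (-4.73)·(-107) + 27 = 533.11.
Med(A) = (-6)·533.11 + 11.3 = -3187.36.

Med(A) = -3187.36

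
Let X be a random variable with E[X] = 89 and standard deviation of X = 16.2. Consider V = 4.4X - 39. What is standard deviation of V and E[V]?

standard deviation of V = 71.28, E[V] = 352.6

V = 4.4X - 39 is linear with a = 4.4, b = -39.
standard deviation of V = |a|·standard deviation of X = |4.4|·16.2 = 71.28.
E[V] = a·E[X] + b = 4.4·89 + (-39) = 352.6.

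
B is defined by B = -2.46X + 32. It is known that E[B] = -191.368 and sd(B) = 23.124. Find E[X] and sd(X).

From B = -2.46X + 32: E[B] = a·E[X] + b, so E[X] = (E[B] − b)/a = (-191.368 − 32)/(-2.46) = 90.8.
sd(B) = |a|·sd(X), so sd(X) = 23.124/|-2.46| = 9.4.

E[X] = 90.8, sd(X) = 9.4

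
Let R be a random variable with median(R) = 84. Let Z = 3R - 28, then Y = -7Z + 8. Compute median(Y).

median(Y) = -1560

median(Z) = 3·84 + (-28) = 224.
median(Y) = (-7)·224 + 8 = -1560.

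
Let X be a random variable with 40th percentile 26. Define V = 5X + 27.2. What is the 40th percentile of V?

Since a = 5 > 0 the transformation is increasing, so the 40th percentile of V = a·(P_{40} of X) + b = 5·26 + 27.2 = 157.2.

40th percentile of V = 157.2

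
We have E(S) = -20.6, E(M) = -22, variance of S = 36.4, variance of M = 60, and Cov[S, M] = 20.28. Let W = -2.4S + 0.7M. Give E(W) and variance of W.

E(W) = (-2.4)·E(S) + 0.7·E(M) = (-2.4)·(-20.6) + 0.7·(-22) = 34.04.
variance of W = a²·variance of S + b²·variance of M + 2ab·Cov[S, M] with a = -2.4, b = 0.7.
= (-2.4)²·36.4 + 0.7²·60 + 2·(-2.4)·0.7·20.28
= 209.664 + 29.4 + (-68.1408) = 170.9232.

E(W) = 34.04, variance of W = 170.9232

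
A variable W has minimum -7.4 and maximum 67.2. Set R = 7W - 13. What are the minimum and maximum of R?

min(R) = -64.8, max(R) = 457.4

a = 7 > 0, so min(R) = a·min(W)+b = 7·(-7.4) + (-13) = -64.8 and max(R) = 7·67.2 + (-13) = 457.4.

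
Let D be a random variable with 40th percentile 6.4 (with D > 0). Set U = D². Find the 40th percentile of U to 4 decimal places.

40th percentile of U = 40.96

D² is increasing, so P_{40}(U) = g(P_{40}(D)) = 40.96.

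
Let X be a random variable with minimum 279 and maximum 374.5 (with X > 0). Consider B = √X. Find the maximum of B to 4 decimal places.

max(B) = 19.352

√X is increasing on this domain, so max(B) comes from max(X) = 374.5: max(B) = √(374.5) ≈ 19.352.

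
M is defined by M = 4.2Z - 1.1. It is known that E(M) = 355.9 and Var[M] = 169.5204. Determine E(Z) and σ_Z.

From M = 4.2Z - 1.1: E(M) = a·E(Z) + b, so E(Z) = (E(M) − b)/a = (355.9 − (-1.1))/4.2 = 85.
σ_M = √169.5204 = 13.02.
σ_M = |a|·σ_Z, so σ_Z = 13.02/|4.2| = 3.1.

E(Z) = 85, σ_Z = 3.1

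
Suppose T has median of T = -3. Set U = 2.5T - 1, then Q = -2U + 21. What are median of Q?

median of Q = 38

median of U = 2.5·(-3) + (-1) = -8.5.
median of Q = (-2)·(-8.5) + 21 = 38.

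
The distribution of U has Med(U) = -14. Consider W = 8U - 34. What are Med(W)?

Med(W) = -146

A linear map preserves order up to sign, so Med(W) = a·Med(U) + b = 8·(-14) + (-34) = -146.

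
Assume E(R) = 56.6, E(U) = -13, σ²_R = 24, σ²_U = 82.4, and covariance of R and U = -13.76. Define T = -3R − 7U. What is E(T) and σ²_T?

E(T) = (-3)·E(R) + (-7)·E(U) = (-3)·56.6 + (-7)·(-13) = -78.8.
σ²_T = a²·σ²_R + b²·σ²_U + 2ab·covariance of R and U with a = -3, b = -7.
= (-3)²·24 + (-7)²·82.4 + 2·(-3)·(-7)·(-13.76)
= 216 + 4037.6 + (-577.92) = 3675.68.

E(T) = -78.8, σ²_T = 3675.68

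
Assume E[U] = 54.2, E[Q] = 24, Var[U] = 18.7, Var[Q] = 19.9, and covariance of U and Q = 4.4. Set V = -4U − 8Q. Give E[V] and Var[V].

E[V] = -408.8, Var[V] = 1854.4

E[V] = (-4)·E[U] + (-8)·E[Q] = (-4)·54.2 + (-8)·24 = -408.8.
Var[V] = a²·Var[U] + b²·Var[Q] + 2ab·covariance of U and Q with a = -4, b = -8.
= (-4)²·18.7 + (-8)²·19.9 + 2·(-4)·(-8)·4.4
= 299.2 + 1273.6 + 281.6 = 1854.4.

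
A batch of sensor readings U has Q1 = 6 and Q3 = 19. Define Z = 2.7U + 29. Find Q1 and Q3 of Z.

a = 2.7 > 0: Q1(Z) = a·Q1(U)+b = 45.2, Q3(Z) = a·Q3(U)+b = 80.3.

Q1(Z) = 45.2, Q3(Z) = 80.3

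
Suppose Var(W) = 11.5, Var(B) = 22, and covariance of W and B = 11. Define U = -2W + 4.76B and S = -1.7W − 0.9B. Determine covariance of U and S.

covariance of U and S = -124.36

By bilinearity, covariance of U and S = ac·Var(W) + bd·Var(B) + (ad+bc)·covariance of W and B, with a=-2, b=4.76, c=-1.7, d=-0.9.
ac·Var(W) = (-2)·(-1.7)·11.5 = 39.1
bd·Var(B) = 4.76·(-0.9)·22 = -94.248
(ad+bc)·covariance of W and B = (-6.292)·11 = -69.212
covariance of U and S = 39.1 + (-94.248) + (-69.212) = -124.36.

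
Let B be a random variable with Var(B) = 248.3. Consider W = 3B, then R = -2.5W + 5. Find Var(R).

Var(W) = 3²·248.3 = 2234.7.
Var(R) = (-2.5)²·2234.7 = 13966.875.

Var(R) = 13966.875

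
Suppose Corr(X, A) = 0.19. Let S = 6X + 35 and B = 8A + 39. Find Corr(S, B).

Linear rescalings preserve correlation up to sign; here the slopes 6 and 8 have the same sign, so Corr(S, B) = Corr(X, A) = 0.19.

Corr(S, B) = 0.19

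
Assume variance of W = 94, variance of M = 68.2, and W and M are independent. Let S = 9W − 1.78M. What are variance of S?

variance of S = a²·variance of W + b²·variance of M + 2ab·Cov[W, M] with a = 9, b = -1.78.
Independence gives Cov[W, M] = 0.
= 9²·94 + (-1.78)²·68.2 + 2·9·(-1.78)·0
= 7614 + 216.08488 + 0 = 7830.08488.

variance of S = 7830.08488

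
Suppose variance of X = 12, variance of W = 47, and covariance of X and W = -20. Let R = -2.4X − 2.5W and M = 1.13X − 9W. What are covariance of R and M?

By bilinearity, covariance of R and M = ac·variance of X + bd·variance of W + (ad+bc)·covariance of X and W, with a=-2.4, b=-2.5, c=1.13, d=-9.
ac·variance of X = (-2.4)·1.13·12 = -32.544
bd·variance of W = (-2.5)·(-9)·47 = 1057.5
(ad+bc)·covariance of X and W = (18.775)·(-20) = -375.5
covariance of R and M = -32.544 + 1057.5 + (-375.5) = 649.456.

covariance of R and M = 649.456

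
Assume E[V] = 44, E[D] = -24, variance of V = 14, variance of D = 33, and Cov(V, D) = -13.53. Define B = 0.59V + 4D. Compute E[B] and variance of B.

E[B] = 0.59·E[V] + 4·E[D] = 0.59·44 + 4·(-24) = -70.04.
variance of B = a²·variance of V + b²·variance of D + 2ab·Cov(V, D) with a = 0.59, b = 4.
= 0.59²·14 + 4²·33 + 2·0.59·4·(-13.53)
= 4.8734 + 528 + (-63.8616) = 469.0118.

E[B] = -70.04, variance of B = 469.0118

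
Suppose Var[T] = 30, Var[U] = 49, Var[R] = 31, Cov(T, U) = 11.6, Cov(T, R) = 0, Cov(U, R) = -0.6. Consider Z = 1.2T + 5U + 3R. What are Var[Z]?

Var[Z] = 1668.4

Var[Z] = a²·Var[T] + b²·Var[U] + c²·Var[R] + 2ab·Cov(T, U) + 2ac·Cov(T, R) + 2bc·Cov(U, R), with a = 1.2, b = 5, c = 3.
= 43.2 + 1225 + 279 + 139.2 + 0 + (-18)
= 1668.4.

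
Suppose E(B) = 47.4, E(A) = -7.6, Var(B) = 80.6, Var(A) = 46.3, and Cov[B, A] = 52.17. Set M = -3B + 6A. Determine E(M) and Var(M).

E(M) = -187.8, Var(M) = 514.08

E(M) = (-3)·E(B) + 6·E(A) = (-3)·47.4 + 6·(-7.6) = -187.8.
Var(M) = a²·Var(B) + b²·Var(A) + 2ab·Cov[B, A] with a = -3, b = 6.
= (-3)²·80.6 + 6²·46.3 + 2·(-3)·6·52.17
= 725.4 + 1666.8 + (-1878.12) = 514.08.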